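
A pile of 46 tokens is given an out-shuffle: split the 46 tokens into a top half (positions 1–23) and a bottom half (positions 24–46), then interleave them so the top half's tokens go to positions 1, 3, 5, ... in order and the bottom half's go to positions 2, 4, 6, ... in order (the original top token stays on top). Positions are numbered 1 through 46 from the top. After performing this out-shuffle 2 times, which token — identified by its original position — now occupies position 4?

Work backwards from position 4, undoing one out-shuffle at a time:
4 ← 25 ← 13
So the token now at position 4 started at position 13.

13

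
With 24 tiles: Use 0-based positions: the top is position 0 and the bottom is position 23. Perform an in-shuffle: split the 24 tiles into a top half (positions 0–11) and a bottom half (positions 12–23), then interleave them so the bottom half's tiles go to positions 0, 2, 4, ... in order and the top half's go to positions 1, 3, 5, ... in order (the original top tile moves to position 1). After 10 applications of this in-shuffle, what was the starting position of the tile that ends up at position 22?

1

Work backwards from position 22, undoing one in-shuffle at a time:
22 ← 23 ← 11 ← 5 ← 2 ← 13 ← 6 ← 15 ← 7 ← 3 ← 1
So the tile now at position 22 started at position 1.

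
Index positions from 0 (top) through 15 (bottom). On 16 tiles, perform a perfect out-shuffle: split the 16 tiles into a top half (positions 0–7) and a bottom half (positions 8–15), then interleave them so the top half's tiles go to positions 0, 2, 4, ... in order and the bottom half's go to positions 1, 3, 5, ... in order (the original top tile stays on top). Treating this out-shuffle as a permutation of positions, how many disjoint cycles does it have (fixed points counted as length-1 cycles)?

Trace each unvisited position around until it returns:
(0) (1 2 4 8) (3 6 12 9) (5 10) (7 14 13 11) (15)
6 cycles in total.

6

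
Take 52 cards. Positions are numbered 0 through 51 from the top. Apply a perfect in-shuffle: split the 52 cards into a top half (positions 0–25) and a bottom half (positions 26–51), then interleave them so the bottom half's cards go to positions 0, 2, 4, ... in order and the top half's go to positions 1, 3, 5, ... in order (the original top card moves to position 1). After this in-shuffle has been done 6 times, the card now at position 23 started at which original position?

Work backwards from position 23, undoing one in-shuffle at a time:
23 ← 11 ← 5 ← 2 ← 27 ← 13 ← 6
So the card now at position 23 started at position 6.

6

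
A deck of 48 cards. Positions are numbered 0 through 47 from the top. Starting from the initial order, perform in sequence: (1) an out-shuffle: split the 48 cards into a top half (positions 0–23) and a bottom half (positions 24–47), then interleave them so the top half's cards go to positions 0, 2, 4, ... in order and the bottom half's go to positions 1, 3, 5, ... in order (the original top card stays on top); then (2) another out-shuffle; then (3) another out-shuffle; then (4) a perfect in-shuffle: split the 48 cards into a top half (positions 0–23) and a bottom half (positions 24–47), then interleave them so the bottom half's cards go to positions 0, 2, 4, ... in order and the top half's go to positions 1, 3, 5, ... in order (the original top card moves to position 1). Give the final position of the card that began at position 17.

36

Track the card from position 17 forward through each operation:
  after op 1 (out-shuffle): 17 → 34
  after op 2 (out-shuffle): 34 → 21
  after op 3 (out-shuffle): 21 → 42
  after op 4 (in-shuffle): 42 → 36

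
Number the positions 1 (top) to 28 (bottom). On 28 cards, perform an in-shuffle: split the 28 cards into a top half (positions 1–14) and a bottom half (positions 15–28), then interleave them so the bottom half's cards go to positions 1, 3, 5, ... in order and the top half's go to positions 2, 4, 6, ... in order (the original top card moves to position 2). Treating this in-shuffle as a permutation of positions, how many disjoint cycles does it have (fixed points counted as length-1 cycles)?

Trace each unvisited position around until it returns:
(1 2 4 8 16 3 ... len 28)
1 cycle in total.

1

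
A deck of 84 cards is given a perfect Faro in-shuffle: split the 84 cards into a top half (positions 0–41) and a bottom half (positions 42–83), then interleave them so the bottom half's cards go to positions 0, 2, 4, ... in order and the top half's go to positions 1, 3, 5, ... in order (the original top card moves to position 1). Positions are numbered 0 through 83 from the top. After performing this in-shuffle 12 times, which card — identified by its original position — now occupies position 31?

Work backwards from position 31, undoing one in-shuffle at a time:
31 ← 15 ← 7 ← 3 ← 1 ← 0 ← 42 ← 63 ← 31 ← 15 ← 7 ← 3 ← 1
So the card now at position 31 started at position 1.

1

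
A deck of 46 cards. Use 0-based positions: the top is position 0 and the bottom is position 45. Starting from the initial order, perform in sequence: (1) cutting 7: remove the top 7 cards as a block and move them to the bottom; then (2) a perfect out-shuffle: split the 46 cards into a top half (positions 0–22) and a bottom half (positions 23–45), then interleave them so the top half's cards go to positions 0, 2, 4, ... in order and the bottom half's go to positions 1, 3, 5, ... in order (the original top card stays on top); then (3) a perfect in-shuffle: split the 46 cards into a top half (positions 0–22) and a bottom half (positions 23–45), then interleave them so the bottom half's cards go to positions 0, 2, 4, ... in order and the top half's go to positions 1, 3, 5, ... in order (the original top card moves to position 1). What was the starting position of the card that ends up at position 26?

Undo the operations in reverse order, starting from position 26:
  undo op 3 (in-shuffle, from bottom half): 26 ← 36
  undo op 2 (out-shuffle, from top half): 36 ← 18
  undo op 1 (cut 7): 18 ← 25
So the card at position 26 came from original position 25.

25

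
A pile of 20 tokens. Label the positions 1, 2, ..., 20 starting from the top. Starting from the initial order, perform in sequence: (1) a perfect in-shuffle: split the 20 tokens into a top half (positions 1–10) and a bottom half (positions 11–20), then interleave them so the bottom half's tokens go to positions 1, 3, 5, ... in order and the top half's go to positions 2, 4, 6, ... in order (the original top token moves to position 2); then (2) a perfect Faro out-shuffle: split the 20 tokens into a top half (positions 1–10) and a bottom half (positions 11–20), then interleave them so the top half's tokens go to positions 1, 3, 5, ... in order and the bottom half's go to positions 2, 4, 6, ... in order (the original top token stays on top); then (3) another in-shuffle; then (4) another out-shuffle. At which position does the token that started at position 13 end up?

Track the token from position 13 forward through each operation:
  after op 1 (in-shuffle): 13 → 5
  after op 2 (out-shuffle): 5 → 9
  after op 3 (in-shuffle): 9 → 18
  after op 4 (out-shuffle): 18 → 16

16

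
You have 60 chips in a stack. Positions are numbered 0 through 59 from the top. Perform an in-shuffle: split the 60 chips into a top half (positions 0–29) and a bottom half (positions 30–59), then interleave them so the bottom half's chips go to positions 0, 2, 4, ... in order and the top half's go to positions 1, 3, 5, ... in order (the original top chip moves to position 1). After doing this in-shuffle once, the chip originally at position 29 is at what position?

59

Track the chip's position through each in-shuffle:
29 → 59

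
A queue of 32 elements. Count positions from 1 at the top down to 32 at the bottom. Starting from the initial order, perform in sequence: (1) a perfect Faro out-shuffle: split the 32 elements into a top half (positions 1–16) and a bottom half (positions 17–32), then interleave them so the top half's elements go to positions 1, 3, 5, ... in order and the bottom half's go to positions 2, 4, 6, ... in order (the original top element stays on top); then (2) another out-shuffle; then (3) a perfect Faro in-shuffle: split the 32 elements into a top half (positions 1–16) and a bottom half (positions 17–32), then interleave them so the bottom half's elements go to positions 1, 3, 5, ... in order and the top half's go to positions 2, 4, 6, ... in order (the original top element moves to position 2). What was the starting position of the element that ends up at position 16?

26

Undo the operations in reverse order, starting from position 16:
  undo op 3 (in-shuffle, from top half): 16 ← 8
  undo op 2 (out-shuffle, from bottom half): 8 ← 20
  undo op 1 (out-shuffle, from bottom half): 20 ← 26
So the element at position 16 came from original position 26.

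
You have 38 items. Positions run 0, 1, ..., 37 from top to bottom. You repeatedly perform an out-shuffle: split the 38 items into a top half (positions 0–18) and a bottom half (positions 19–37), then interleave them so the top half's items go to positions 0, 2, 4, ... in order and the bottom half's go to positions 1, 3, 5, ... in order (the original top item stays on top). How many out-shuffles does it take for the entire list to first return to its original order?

The out-shuffle permutes the 38 positions with cycle lengths [1, 1, 36].
Every item is home exactly when every cycle has completed a whole number of laps, i.e. after lcm(1, 36) = 36 out-shuffles.

36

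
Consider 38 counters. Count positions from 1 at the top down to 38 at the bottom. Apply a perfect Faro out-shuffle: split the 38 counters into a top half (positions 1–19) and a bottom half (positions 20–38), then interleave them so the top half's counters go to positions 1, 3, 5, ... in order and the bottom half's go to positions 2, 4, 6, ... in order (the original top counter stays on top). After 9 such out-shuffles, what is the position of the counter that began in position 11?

Track the counter's position through each out-shuffle:
11 → 21 → 4 → 7 → 13 → 25 → 12 → 23 → 8 → 15

15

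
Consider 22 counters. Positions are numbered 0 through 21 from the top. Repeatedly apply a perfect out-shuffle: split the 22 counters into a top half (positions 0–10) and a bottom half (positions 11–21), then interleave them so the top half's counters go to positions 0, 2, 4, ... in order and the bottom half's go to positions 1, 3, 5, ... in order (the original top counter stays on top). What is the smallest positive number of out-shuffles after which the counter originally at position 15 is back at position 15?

3

Follow position 15 under repeated out-shuffles:
15 → 9 → 18 → 15
It first returns after 3 out-shuffles.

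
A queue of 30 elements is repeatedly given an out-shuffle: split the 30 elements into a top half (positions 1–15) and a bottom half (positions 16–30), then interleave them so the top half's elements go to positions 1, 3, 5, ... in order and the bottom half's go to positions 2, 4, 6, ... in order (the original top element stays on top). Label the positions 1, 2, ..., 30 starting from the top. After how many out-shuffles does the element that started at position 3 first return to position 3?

Follow position 3 under repeated out-shuffles:
3 → 5 → 9 → 17 → 4 → 7 → 13 → 25 → ... → 3 (length 28)
It first returns after 28 out-shuffles.

28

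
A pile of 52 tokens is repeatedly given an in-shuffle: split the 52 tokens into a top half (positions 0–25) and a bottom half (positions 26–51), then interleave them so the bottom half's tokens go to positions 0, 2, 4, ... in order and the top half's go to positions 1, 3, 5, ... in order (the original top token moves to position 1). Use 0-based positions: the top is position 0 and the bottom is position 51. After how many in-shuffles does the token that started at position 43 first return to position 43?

52

Follow position 43 under repeated in-shuffles:
43 → 34 → 16 → 33 → 14 → 29 → 6 → 13 → ... → 43 (length 52)
It first returns after 52 in-shuffles.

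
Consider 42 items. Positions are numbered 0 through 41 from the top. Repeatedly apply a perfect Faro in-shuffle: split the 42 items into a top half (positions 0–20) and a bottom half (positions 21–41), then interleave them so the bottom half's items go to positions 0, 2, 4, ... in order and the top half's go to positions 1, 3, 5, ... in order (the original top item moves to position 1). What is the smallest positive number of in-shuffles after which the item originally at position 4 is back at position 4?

14

Follow position 4 under repeated in-shuffles:
4 → 9 → 19 → 39 → 36 → 30 → 18 → 37 → 32 → 22 → 2 → 5 → 11 → 23 → 4
It first returns after 14 in-shuffles.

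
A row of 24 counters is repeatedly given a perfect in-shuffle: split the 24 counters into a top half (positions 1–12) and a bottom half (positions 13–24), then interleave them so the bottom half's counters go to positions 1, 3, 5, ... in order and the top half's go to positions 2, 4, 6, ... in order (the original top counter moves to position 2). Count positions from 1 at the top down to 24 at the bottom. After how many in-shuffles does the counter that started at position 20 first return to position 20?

Follow position 20 under repeated in-shuffles:
20 → 15 → 5 → 10 → 20
It first returns after 4 in-shuffles.

4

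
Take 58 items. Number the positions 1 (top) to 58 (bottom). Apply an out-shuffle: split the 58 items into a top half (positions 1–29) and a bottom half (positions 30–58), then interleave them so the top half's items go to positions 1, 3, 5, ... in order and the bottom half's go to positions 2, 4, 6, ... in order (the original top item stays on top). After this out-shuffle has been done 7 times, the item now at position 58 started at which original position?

58

Work backwards from position 58, undoing one out-shuffle at a time:
58 ← 58 ← 58 ← 58 ← 58 ← 58 ← 58 ← 58
So the item now at position 58 started at position 58.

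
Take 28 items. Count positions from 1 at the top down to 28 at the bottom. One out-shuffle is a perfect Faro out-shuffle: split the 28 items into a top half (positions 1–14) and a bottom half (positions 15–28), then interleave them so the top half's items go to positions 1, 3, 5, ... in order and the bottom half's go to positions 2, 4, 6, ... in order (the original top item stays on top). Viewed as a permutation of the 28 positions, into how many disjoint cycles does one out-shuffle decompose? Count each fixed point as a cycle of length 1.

Trace each unvisited position around until it returns:
(1) (2 3 5 9 17 6 ... len 18) (4 7 13 25 22 16) (10 19) (28)
5 cycles in total.

5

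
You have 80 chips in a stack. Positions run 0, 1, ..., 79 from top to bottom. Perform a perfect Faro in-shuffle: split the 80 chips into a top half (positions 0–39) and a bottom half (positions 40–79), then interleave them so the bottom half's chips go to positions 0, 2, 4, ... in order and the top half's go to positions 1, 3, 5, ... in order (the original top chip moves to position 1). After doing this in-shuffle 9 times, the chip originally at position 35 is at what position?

Track the chip's position through each in-shuffle:
35 → 71 → 62 → 44 → 8 → 17 → 35 → 71 → 62 → 44

44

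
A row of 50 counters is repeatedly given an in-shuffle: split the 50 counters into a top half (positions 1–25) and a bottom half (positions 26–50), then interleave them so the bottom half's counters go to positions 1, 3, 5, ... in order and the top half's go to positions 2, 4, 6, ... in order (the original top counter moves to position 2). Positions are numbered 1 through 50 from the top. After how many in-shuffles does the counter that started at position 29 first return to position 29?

8

Follow position 29 under repeated in-shuffles:
29 → 7 → 14 → 28 → 5 → 10 → 20 → 40 → 29
It first returns after 8 in-shuffles.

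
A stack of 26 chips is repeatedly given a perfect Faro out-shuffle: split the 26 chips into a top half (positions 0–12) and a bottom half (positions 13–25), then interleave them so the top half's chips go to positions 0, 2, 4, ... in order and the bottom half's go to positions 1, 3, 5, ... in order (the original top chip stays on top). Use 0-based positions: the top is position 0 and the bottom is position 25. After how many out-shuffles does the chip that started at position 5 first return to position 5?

Follow position 5 under repeated out-shuffles:
5 → 10 → 20 → 15 → 5
It first returns after 4 out-shuffles.

4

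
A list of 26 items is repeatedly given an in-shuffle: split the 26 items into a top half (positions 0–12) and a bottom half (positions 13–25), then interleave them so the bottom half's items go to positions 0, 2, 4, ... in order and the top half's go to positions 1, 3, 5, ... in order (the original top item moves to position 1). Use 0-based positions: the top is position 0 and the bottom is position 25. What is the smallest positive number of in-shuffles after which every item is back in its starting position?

The in-shuffle permutes the 26 positions with cycle lengths [2, 6, 18].
Every item is home exactly when every cycle has completed a whole number of laps, i.e. after lcm(2, 6, 18) = 18 in-shuffles.

18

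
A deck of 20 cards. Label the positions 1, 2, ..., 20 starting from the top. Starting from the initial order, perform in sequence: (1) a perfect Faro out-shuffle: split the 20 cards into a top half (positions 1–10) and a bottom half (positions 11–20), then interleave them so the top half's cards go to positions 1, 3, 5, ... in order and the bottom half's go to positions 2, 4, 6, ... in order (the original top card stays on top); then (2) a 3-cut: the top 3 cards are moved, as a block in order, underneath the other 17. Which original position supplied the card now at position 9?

16

Undo the operations in reverse order, starting from position 9:
  undo op 2 (cut 3): 9 ← 12
  undo op 1 (out-shuffle, from bottom half): 12 ← 16
So the card at position 9 came from original position 16.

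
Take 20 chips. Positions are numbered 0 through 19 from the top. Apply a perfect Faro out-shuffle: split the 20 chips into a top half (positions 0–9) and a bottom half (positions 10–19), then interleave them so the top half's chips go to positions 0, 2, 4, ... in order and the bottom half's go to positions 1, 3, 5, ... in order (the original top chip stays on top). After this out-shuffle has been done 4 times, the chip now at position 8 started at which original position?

10

Work backwards from position 8, undoing one out-shuffle at a time:
8 ← 4 ← 2 ← 1 ← 10
So the chip now at position 8 started at position 10.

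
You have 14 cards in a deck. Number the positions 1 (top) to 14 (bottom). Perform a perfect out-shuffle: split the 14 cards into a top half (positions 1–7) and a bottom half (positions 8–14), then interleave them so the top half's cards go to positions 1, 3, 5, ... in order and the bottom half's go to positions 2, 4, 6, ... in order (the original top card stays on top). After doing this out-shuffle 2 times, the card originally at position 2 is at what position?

Track the card's position through each out-shuffle:
2 → 3 → 5

5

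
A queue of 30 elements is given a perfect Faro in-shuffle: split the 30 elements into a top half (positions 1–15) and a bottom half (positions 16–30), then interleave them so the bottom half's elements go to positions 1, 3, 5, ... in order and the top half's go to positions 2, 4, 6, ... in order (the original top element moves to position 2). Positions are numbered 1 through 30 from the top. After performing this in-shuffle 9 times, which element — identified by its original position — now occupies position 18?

Work backwards from position 18, undoing one in-shuffle at a time:
18 ← 9 ← 20 ← 10 ← 5 ← 18 ← 9 ← 20 ← 10 ← 5
So the element now at position 18 started at position 5.

5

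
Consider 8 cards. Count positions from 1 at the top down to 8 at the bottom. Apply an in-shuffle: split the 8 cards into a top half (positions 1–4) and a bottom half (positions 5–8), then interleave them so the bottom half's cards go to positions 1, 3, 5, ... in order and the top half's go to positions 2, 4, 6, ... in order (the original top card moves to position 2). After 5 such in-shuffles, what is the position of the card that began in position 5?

7

Track the card's position through each in-shuffle:
5 → 1 → 2 → 4 → 8 → 7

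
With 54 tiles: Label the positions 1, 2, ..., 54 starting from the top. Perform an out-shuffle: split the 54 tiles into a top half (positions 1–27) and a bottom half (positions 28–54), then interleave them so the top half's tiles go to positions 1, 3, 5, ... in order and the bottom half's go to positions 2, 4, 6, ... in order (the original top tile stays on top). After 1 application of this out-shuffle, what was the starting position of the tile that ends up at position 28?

41

Work backwards from position 28, undoing one out-shuffle at a time:
28 ← 41
So the tile now at position 28 started at position 41.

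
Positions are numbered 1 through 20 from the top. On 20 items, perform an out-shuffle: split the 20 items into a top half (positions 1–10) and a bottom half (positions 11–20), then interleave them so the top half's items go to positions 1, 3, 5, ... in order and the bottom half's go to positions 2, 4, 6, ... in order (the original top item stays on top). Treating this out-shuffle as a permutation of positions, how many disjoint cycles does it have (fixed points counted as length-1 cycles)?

3

Trace each unvisited position around until it returns:
(1) (2 3 5 9 17 14 ... len 18) (20)
3 cycles in total.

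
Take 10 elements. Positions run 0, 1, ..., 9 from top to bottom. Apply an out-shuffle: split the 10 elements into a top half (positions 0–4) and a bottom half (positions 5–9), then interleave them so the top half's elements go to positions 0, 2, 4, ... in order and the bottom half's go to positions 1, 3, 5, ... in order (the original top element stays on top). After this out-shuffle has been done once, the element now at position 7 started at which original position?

8

Work backwards from position 7, undoing one out-shuffle at a time:
7 ← 8
So the element now at position 7 started at position 8.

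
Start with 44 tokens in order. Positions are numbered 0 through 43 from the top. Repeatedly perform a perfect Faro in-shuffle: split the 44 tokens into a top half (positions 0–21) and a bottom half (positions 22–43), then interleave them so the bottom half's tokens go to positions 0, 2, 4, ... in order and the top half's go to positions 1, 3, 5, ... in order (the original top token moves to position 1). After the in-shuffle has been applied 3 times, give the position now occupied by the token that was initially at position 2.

Track the token's position through each in-shuffle:
2 → 5 → 11 → 23

23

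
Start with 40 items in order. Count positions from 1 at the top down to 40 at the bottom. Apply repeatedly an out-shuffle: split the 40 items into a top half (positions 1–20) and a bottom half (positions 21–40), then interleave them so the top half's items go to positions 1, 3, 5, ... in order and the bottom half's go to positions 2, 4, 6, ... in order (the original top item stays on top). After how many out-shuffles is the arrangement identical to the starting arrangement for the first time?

12

The out-shuffle permutes the 40 positions with cycle lengths [1, 1, 2, 12, 12, 12].
Every item is home exactly when every cycle has completed a whole number of laps, i.e. after lcm(1, 2, 12) = 12 out-shuffles.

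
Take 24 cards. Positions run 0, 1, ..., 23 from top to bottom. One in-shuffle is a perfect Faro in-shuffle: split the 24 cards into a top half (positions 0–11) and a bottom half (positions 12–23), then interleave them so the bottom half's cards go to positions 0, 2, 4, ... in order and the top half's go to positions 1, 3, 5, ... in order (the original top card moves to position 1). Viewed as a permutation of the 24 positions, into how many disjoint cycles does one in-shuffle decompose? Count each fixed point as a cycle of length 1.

2

Trace each unvisited position around until it returns:
(0 1 3 7 15 6 ... len 20) (4 9 19 14)
2 cycles in total.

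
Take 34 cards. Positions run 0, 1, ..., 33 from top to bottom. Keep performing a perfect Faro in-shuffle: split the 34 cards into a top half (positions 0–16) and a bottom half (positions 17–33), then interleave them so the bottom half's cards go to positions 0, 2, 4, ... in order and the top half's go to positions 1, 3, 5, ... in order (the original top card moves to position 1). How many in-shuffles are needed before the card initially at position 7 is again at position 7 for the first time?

12

Follow position 7 under repeated in-shuffles:
7 → 15 → 31 → 28 → 22 → 10 → 21 → 8 → 17 → 0 → 1 → 3 → 7
It first returns after 12 in-shuffles.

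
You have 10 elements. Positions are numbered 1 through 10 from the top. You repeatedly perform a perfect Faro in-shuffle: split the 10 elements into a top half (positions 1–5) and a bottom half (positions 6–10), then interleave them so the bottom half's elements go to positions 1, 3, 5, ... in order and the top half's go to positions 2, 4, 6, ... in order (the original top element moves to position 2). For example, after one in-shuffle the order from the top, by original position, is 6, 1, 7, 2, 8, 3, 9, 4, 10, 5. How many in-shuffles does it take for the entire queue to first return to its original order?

10

The in-shuffle permutes the 10 positions with cycle lengths [10].
Every element is home exactly when every cycle has completed a whole number of laps, i.e. after lcm(10) = 10 in-shuffles.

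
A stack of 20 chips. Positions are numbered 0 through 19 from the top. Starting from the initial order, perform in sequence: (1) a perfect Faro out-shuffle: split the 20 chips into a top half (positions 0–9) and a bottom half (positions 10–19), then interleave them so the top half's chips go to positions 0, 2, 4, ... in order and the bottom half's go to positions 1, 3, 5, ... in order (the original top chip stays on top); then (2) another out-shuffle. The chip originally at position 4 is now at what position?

16

Track the chip from position 4 forward through each operation:
  after op 1 (out-shuffle): 4 → 8
  after op 2 (out-shuffle): 8 → 16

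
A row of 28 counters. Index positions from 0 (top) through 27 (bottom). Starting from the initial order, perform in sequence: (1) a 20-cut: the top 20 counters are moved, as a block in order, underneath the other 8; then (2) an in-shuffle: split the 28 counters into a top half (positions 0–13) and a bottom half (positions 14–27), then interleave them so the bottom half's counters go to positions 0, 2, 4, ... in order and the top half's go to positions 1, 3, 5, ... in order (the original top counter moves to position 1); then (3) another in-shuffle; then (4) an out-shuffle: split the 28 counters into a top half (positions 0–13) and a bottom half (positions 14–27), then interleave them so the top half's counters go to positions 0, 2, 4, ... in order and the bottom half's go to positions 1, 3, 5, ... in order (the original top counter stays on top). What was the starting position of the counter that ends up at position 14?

21

Undo the operations in reverse order, starting from position 14:
  undo op 4 (out-shuffle, from top half): 14 ← 7
  undo op 3 (in-shuffle, from top half): 7 ← 3
  undo op 2 (in-shuffle, from top half): 3 ← 1
  undo op 1 (cut 20): 1 ← 21
So the counter at position 14 came from original position 21.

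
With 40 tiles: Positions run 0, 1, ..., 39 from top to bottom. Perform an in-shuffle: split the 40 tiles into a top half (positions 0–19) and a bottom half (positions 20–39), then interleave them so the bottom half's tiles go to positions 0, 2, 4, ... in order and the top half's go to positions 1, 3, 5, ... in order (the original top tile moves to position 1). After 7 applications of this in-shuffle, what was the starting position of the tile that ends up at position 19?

Work backwards from position 19, undoing one in-shuffle at a time:
19 ← 9 ← 4 ← 22 ← 31 ← 15 ← 7 ← 3
So the tile now at position 19 started at position 3.

3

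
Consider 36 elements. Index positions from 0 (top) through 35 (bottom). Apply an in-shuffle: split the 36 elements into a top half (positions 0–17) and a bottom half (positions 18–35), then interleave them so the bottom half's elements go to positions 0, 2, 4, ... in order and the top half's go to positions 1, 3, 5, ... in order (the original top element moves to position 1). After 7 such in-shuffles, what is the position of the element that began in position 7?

Track the element's position through each in-shuffle:
7 → 15 → 31 → 26 → 16 → 33 → 30 → 24

24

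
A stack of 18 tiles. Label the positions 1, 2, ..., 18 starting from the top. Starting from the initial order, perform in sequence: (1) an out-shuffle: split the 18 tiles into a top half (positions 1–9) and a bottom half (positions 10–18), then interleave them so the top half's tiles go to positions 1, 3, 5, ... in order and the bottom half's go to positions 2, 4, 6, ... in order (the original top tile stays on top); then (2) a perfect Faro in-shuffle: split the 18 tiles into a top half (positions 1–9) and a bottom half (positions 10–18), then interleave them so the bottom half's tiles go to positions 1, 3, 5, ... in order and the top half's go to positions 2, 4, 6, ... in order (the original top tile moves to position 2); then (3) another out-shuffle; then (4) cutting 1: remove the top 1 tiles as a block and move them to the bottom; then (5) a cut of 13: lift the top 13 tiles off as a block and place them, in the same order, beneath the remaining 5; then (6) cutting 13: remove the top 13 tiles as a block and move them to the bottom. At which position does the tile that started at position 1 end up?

Track the tile from position 1 forward through each operation:
  after op 1 (out-shuffle): 1 → 1
  after op 2 (in-shuffle): 1 → 2
  after op 3 (out-shuffle): 2 → 3
  after op 4 (cut 1): 3 → 2
  after op 5 (cut 13): 2 → 7
  after op 6 (cut 13): 7 → 12

12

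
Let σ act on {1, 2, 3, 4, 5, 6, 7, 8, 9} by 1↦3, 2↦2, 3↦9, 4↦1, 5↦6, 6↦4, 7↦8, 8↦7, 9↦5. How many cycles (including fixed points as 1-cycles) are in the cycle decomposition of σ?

Cycle decomposition: (1 3 9 5 6 4) (2) (7 8).
3 cycles.

3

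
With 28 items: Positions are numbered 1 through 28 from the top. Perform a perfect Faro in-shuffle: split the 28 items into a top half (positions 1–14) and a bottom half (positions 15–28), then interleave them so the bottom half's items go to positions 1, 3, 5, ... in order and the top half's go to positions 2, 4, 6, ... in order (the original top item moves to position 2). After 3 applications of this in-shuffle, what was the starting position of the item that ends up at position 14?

Work backwards from position 14, undoing one in-shuffle at a time:
14 ← 7 ← 18 ← 9
So the item now at position 14 started at position 9.

9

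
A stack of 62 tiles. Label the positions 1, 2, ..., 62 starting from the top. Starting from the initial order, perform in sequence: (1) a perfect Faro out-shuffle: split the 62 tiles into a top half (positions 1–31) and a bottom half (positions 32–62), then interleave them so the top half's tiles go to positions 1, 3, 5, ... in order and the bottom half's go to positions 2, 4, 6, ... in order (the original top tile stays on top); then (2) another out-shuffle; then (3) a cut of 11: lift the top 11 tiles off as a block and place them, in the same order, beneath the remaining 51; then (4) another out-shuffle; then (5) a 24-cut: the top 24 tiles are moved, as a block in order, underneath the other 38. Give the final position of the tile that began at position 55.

Track the tile from position 55 forward through each operation:
  after op 1 (out-shuffle): 55 → 48
  after op 2 (out-shuffle): 48 → 34
  after op 3 (cut 11): 34 → 23
  after op 4 (out-shuffle): 23 → 45
  after op 5 (cut 24): 45 → 21

21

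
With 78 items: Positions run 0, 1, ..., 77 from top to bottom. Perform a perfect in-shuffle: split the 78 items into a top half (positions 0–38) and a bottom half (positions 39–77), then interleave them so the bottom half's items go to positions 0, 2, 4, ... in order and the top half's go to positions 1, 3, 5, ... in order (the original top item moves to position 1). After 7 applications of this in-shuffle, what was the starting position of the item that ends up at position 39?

Work backwards from position 39, undoing one in-shuffle at a time:
39 ← 19 ← 9 ← 4 ← 41 ← 20 ← 49 ← 24
So the item now at position 39 started at position 24.

24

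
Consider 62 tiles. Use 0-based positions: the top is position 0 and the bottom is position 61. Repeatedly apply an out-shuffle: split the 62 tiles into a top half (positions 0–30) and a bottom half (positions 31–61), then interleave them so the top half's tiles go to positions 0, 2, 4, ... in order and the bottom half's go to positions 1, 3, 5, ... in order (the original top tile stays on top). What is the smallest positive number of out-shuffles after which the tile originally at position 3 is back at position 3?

60

Follow position 3 under repeated out-shuffles:
3 → 6 → 12 → 24 → 48 → 35 → 9 → 18 → ... → 3 (length 60)
It first returns after 60 out-shuffles.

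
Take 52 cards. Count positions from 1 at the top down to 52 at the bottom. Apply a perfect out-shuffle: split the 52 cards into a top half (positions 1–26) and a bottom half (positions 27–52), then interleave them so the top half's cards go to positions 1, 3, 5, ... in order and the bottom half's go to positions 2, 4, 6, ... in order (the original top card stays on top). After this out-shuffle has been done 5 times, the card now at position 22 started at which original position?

Work backwards from position 22, undoing one out-shuffle at a time:
22 ← 37 ← 19 ← 10 ← 31 ← 16
So the card now at position 22 started at position 16.

16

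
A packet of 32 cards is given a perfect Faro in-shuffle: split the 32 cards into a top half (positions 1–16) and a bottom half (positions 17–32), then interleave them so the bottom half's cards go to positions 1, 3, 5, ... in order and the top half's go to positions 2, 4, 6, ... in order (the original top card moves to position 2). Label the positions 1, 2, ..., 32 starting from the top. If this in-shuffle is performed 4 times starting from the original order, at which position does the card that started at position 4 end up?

31

Track the card's position through each in-shuffle:
4 → 8 → 16 → 32 → 31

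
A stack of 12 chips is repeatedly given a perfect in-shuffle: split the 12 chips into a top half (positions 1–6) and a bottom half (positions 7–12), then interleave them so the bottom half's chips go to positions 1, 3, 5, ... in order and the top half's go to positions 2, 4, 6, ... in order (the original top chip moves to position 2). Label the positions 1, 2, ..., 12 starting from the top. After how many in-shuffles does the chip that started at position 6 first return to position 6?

Follow position 6 under repeated in-shuffles:
6 → 12 → 11 → 9 → 5 → 10 → 7 → 1 → 2 → 4 → 8 → 3 → 6
It first returns after 12 in-shuffles.

12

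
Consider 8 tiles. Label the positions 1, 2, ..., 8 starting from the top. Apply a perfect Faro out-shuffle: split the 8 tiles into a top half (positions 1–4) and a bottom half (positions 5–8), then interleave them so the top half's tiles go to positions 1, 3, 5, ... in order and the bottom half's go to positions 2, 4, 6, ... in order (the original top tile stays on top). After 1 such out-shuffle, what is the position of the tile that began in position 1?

1

Position 1 is a fixed point of every out-shuffle, so the tile never moves.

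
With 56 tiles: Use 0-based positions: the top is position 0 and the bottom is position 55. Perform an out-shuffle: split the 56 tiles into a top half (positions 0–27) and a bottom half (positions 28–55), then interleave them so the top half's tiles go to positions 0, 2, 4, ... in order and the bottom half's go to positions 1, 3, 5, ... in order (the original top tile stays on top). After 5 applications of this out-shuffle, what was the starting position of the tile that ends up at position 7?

26

Work backwards from position 7, undoing one out-shuffle at a time:
7 ← 31 ← 43 ← 49 ← 52 ← 26
So the tile now at position 7 started at position 26.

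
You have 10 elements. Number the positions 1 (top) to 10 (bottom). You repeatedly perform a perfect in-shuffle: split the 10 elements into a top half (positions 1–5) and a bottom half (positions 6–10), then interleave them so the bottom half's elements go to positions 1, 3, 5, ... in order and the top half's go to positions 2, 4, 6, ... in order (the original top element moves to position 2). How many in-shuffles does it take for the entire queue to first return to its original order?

The in-shuffle permutes the 10 positions with cycle lengths [10].
Every element is home exactly when every cycle has completed a whole number of laps, i.e. after lcm(10) = 10 in-shuffles.

10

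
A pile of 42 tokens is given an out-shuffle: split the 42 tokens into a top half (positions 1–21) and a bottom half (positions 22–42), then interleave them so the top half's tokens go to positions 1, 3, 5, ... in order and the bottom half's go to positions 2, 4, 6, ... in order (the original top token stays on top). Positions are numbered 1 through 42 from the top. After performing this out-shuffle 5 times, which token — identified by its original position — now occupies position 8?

Work backwards from position 8, undoing one out-shuffle at a time:
8 ← 25 ← 13 ← 7 ← 4 ← 23
So the token now at position 8 started at position 23.

23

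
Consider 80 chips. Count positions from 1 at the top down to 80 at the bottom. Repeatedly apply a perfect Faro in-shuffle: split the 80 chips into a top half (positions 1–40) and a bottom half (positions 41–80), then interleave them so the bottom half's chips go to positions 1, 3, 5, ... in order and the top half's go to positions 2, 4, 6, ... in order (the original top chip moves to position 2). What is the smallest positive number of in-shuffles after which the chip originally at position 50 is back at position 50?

54

Follow position 50 under repeated in-shuffles:
50 → 19 → 38 → 76 → 71 → 61 → 41 → 1 → ... → 50 (length 54)
It first returns after 54 in-shuffles.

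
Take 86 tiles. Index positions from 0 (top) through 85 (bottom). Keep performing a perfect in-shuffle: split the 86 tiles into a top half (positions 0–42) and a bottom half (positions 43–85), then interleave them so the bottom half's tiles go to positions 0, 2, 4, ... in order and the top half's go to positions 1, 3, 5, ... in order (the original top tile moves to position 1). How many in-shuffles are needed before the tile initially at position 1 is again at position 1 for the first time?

28

Follow position 1 under repeated in-shuffles:
1 → 3 → 7 → 15 → 31 → 63 → 40 → 81 → ... → 1 (length 28)
It first returns after 28 in-shuffles.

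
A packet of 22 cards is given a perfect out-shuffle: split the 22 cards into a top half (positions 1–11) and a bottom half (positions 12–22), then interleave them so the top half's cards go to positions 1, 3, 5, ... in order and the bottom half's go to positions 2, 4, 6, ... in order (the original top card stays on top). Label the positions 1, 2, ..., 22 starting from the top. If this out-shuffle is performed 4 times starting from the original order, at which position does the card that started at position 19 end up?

16

Track the card's position through each out-shuffle:
19 → 16 → 10 → 19 → 16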